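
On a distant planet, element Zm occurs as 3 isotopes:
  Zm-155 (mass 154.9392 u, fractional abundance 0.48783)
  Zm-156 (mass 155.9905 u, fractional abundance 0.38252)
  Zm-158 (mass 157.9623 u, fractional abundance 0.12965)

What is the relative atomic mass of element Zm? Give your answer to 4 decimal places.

The abundance-weighted mean is 0.48783 × 154.9392 + 0.38252 × 155.9905 + 0.12965 × 157.9623
= 75.58399 + 59.66949 + 20.47981 = 155.73329 u

155.7333 u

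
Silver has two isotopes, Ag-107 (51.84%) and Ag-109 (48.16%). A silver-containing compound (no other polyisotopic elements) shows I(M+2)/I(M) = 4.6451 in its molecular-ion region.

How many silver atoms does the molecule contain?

5

The M+2/M ratio from n Ag atoms is n · q/p = n · 0.4816/0.5184.
n = 4.6451 × 0.5184/0.4816 = 5.00 ≈ 5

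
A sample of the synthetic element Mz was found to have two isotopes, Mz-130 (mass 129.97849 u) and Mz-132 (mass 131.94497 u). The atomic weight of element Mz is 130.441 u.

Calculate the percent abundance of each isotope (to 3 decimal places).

Mz-130: 76.480%, Mz-132: 23.520%

Writing the weighted mean with unknown fraction x of Mz-130:
129.97849·x + 131.94497·(1 − x) = 130.441
(129.97849 − 131.94497)·x = 130.441 − 131.94497
x = -1.50397 / -1.96648 = 0.76480 → 76.480% Mz-130, 23.520% Mz-132.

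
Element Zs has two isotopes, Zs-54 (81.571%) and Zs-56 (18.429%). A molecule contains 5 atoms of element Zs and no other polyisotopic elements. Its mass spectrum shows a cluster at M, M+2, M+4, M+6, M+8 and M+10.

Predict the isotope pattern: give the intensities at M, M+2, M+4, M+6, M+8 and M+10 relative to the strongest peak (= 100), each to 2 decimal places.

Each Zs atom is independently Zs-54 (p = 0.81571) or Zs-56 (q = 0.18429); the cluster is the binomial expansion (p + q)^5.
P(M) = 0.81571^5 = 0.361143
P(M+2) = 5 × 0.81571^4 × 0.18429^1 = 0.407957
P(M+4) = 10 × 0.81571^3 × 0.18429^2 = 0.184336
P(M+6) = 10 × 0.81571^2 × 0.18429^3 = 0.041646
P(M+8) = 5 × 0.81571^1 × 0.18429^4 = 0.004704
P(M+10) = 0.18429^5 = 0.000213
The M+2 peak is largest (0.407957); scaling to 100 gives 88.52 : 100.00 : 45.19 : 10.21 : 1.15 : 0.05.

88.52 : 100.00 : 45.19 : 10.21 : 1.15 : 0.05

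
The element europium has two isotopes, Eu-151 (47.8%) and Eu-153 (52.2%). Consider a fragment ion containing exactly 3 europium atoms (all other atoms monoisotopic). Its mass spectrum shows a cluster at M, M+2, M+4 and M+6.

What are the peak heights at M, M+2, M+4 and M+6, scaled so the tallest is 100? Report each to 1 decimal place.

28.0 : 91.6 : 100.0 : 36.4

Each Eu atom is independently Eu-151 (p = 0.478) or Eu-153 (q = 0.522); the cluster is the binomial expansion (p + q)^3.
P(M) = 0.478^3 = 0.109215
P(M+2) = 3 × 0.478^2 × 0.522^1 = 0.357806
P(M+4) = 3 × 0.478^1 × 0.522^2 = 0.390742
P(M+6) = 0.522^3 = 0.142237
The M+4 peak is largest (0.390742); scaling to 100 gives 28.0 : 91.6 : 100.0 : 36.4.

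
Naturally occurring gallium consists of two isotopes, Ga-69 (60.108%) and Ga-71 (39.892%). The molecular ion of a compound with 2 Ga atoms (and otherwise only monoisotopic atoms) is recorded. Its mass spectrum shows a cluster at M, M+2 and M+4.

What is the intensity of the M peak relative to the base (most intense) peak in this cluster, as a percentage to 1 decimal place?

Term probabilities: M 0.3613, M+2 0.4796, M+4 0.1591. Base peak = M+2.
P(M+2) = C(2,1) × 0.60108^1 × 0.39892^1 = 2 × 0.60108 × 0.39892 = 0.479566 (base)
P(M) = C(2,0) × 0.60108^2 × 0.39892^0 = 1 × 0.36129717 × 1.0000 = 0.361297
Relative intensity = 0.361297 / 0.479566 × 100 = 75.3

75.3%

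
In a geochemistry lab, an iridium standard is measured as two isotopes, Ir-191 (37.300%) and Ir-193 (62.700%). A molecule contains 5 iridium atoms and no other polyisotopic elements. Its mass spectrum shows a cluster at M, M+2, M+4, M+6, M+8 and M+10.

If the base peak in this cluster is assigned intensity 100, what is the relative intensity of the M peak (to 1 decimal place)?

Binomial terms of (0.37300 + 0.62700)^5: M 0.0072, M+2 0.0607, M+4 0.2040, M+6 0.3429, M+8 0.2882, M+10 0.0969 → M+6 is the base peak.
P(M+6) = C(5,3) × 0.37300^2 × 0.62700^3 = 10 × 0.139129 × 0.24649188 = 0.342942 (base)
P(M) = C(5,0) × 0.37300^5 × 0.62700^0 = 1 × 0.00722012 × 1.0000 = 0.007220
Relative intensity = 0.007220 / 0.342942 × 100 = 2.1

2.1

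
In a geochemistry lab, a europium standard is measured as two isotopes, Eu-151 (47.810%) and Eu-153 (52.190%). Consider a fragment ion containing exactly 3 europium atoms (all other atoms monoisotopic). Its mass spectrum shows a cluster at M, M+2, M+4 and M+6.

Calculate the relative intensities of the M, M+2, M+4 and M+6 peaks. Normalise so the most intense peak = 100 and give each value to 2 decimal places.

27.97 : 91.61 : 100.00 : 36.39

The 3 Eu atoms are independent, so intensities follow the terms of (0.47810 + 0.52190)^3.
P(M) = 0.47810^3 = 0.109284
P(M+2) = 3 × 0.47810^2 × 0.52190^1 = 0.357887
P(M+4) = 3 × 0.47810^1 × 0.52190^2 = 0.390674
P(M+6) = 0.52190^3 = 0.142155
The M+4 peak is largest (0.390674); scaling to 100 gives 27.97 : 91.61 : 100.00 : 36.39.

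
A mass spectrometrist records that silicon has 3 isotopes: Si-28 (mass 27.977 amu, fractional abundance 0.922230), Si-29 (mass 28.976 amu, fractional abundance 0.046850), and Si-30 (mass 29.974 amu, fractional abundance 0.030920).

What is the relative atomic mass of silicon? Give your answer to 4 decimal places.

The abundance-weighted mean is 0.922230 × 27.977 + 0.046850 × 28.976 + 0.030920 × 29.974
= 25.80123 + 1.35753 + 0.92680 = 28.08556 amu

28.0856 amu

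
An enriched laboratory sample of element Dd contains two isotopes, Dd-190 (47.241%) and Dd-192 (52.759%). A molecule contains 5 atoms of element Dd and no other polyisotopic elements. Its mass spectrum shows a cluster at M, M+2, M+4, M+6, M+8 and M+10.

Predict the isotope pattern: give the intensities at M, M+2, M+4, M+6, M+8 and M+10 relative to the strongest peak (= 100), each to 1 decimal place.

7.2 : 40.1 : 89.5 : 100.0 : 55.8 : 12.5

Each Dd atom is independently Dd-190 (p = 0.47241) or Dd-192 (q = 0.52759); the cluster is the binomial expansion (p + q)^5.
P(M) = 0.47241^5 = 0.023529
P(M+2) = 5 × 0.47241^4 × 0.52759^1 = 0.131384
P(M+4) = 10 × 0.47241^3 × 0.52759^2 = 0.293461
P(M+6) = 10 × 0.47241^2 × 0.52759^3 = 0.327739
P(M+8) = 5 × 0.47241^1 × 0.52759^4 = 0.183010
P(M+10) = 0.52759^5 = 0.040877
The M+6 peak is largest (0.327739); scaling to 100 gives 7.2 : 40.1 : 89.5 : 100.0 : 55.8 : 12.5.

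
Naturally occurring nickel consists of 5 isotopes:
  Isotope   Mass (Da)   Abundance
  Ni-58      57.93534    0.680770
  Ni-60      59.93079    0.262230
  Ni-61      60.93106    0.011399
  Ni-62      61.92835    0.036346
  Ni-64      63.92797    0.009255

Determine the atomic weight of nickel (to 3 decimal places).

58.693 Da

Weight each isotope mass by its fractional abundance: 0.680770 × 57.93534 + 0.262230 × 59.93079 + 0.011399 × 60.93106 + 0.036346 × 61.92835 + 0.009255 × 63.92797
= 39.440641 + 15.715651 + 0.694553 + 2.250848 + 0.591653 = 58.693346 Da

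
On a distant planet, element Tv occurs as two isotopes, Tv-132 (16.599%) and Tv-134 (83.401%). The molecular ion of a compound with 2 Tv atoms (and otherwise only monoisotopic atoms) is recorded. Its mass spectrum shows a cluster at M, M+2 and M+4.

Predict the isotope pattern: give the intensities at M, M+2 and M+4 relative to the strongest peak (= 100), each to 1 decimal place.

Expanding (0.16599 + 0.83401)^2:
P(M) = 0.16599^2 = 0.027553
P(M+2) = 2 × 0.16599^1 × 0.83401^1 = 0.276875
P(M+4) = 0.83401^2 = 0.695573
The M+4 peak is largest (0.695573); scaling to 100 gives 4.0 : 39.8 : 100.0.

4.0 : 39.8 : 100.0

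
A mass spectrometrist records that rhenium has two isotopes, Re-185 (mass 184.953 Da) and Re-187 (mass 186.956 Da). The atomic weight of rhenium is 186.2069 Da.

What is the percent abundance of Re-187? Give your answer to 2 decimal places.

62.60%

With x = fraction of Re-185 (so Re-187 is 1 − x):
184.953·x + 186.956·(1 − x) = 186.2069
(184.953 − 186.956)·x = 186.2069 − 186.956
x = -0.7491 / -2.003 = 0.37399 → 37.40% Re-185, 62.60% Re-187.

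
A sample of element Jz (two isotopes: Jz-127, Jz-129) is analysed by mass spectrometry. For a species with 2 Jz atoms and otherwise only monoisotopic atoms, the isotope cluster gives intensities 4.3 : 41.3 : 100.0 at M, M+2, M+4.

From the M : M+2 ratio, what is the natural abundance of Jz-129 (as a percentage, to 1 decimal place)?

82.8%

If p is the fraction of Jz that is Jz-127, then I(M+2)/I(M) = [C(2,1)·p^1·(1−p)] / p^2 = 2·(1−p)/p = 41.3/4.3 = 9.6047
(1−p)/p = 9.6047/2 = 4.8023  ⇒  p = 1/(1 + 4.8023) = 0.1723
Jz-127: 17.2%, Jz-129: 82.8%.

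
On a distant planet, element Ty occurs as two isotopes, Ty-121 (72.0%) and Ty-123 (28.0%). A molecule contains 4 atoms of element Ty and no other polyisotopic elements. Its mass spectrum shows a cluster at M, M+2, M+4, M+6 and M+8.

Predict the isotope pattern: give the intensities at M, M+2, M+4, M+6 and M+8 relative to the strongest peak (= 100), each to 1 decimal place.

The 4 Ty atoms are independent, so intensities follow the terms of (0.720 + 0.280)^4.
P(M) = 0.720^4 = 0.268739
P(M+2) = 4 × 0.720^3 × 0.280^1 = 0.418038
P(M+4) = 6 × 0.720^2 × 0.280^2 = 0.243855
P(M+6) = 4 × 0.720^1 × 0.280^3 = 0.063222
P(M+8) = 0.280^4 = 0.006147
The M+2 peak is largest (0.418038); scaling to 100 gives 64.3 : 100.0 : 58.3 : 15.1 : 1.5.

64.3 : 100.0 : 58.3 : 15.1 : 1.5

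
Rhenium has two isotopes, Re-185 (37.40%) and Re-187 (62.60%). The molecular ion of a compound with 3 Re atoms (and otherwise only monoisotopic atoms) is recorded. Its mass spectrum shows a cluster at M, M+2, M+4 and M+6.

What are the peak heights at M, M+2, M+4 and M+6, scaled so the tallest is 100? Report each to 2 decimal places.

11.90 : 59.74 : 100.00 : 55.79

The 3 Re atoms are independent, so intensities follow the terms of (0.3740 + 0.6260)^3.
P(M) = 0.3740^3 = 0.052314
P(M+2) = 3 × 0.3740^2 × 0.6260^1 = 0.262687
P(M+4) = 3 × 0.3740^1 × 0.6260^2 = 0.439685
P(M+6) = 0.6260^3 = 0.245314
The M+4 peak is largest (0.439685); scaling to 100 gives 11.90 : 59.74 : 100.00 : 55.79.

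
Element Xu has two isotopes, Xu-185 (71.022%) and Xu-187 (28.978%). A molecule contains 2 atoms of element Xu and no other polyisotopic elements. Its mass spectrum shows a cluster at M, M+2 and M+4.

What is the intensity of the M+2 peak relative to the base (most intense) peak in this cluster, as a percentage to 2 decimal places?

81.60%

Binomial terms of (0.71022 + 0.28978)^2: M 0.5044, M+2 0.4116, M+4 0.0840 → M is the base peak.
P(M) = C(2,0) × 0.71022^2 × 0.28978^0 = 1 × 0.50441245 × 1.0000 = 0.504412 (base)
P(M+2) = C(2,1) × 0.71022^1 × 0.28978^1 = 2 × 0.71022 × 0.28978 = 0.411615
Relative intensity = 0.411615 / 0.504412 × 100 = 81.60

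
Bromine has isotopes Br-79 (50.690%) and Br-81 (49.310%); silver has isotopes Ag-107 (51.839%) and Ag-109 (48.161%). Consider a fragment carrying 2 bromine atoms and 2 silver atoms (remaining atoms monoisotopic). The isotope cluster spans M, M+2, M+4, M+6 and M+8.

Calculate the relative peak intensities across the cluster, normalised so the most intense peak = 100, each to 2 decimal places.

Bromine pattern (n=2): 0.25694761 : 0.49990478 : 0.24314761
Silver pattern (n=2): 0.26872819 : 0.49932362 : 0.23194819
Convolve the two distributions (both contribute in 2-u steps):
  M: 0.25694761×0.26872819 = 0.069049
  M+2: 0.25694761×0.49932362 + 0.49990478×0.26872819 = 0.262639
  M+4: 0.25694761×0.23194819 + 0.49990478×0.49932362 + 0.24314761×0.26872819 = 0.374553
  M+6: 0.49990478×0.23194819 + 0.24314761×0.49932362 = 0.237361
  M+8: 0.24314761×0.23194819 = 0.056398
Scale to base peak (0.374553) = 100: 18.44 : 70.12 : 100.00 : 63.37 : 15.06

18.44 : 70.12 : 100.00 : 63.37 : 15.06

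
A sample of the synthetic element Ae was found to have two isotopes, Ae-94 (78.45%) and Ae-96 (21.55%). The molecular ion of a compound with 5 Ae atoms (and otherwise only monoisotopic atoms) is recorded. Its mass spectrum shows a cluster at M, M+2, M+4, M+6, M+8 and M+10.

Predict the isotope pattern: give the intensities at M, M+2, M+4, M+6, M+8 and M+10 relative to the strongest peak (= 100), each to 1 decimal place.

Expanding (0.7845 + 0.2155)^5:
P(M) = 0.7845^5 = 0.297142
P(M+2) = 5 × 0.7845^4 × 0.2155^1 = 0.408121
P(M+4) = 10 × 0.7845^3 × 0.2155^2 = 0.224220
P(M+6) = 10 × 0.7845^2 × 0.2155^3 = 0.061592
P(M+8) = 5 × 0.7845^1 × 0.2155^4 = 0.008460
P(M+10) = 0.2155^5 = 0.000465
The M+2 peak is largest (0.408121); scaling to 100 gives 72.8 : 100.0 : 54.9 : 15.1 : 2.1 : 0.1.

72.8 : 100.0 : 54.9 : 15.1 : 2.1 : 0.1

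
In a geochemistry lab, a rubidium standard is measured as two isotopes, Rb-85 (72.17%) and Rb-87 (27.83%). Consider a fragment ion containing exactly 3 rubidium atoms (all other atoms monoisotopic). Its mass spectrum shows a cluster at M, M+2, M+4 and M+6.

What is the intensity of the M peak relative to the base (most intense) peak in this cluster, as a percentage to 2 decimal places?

Binomial terms of (0.7217 + 0.2783)^3: M 0.3759, M+2 0.4349, M+4 0.1677, M+6 0.0216 → M+2 is the base peak.
P(M+2) = C(3,1) × 0.7217^2 × 0.2783^1 = 3 × 0.52085089 × 0.2783 = 0.434858 (base)
P(M) = C(3,0) × 0.7217^3 × 0.2783^0 = 1 × 0.37589809 × 1.0000 = 0.375898
Relative intensity = 0.375898 / 0.434858 × 100 = 86.44

86.44%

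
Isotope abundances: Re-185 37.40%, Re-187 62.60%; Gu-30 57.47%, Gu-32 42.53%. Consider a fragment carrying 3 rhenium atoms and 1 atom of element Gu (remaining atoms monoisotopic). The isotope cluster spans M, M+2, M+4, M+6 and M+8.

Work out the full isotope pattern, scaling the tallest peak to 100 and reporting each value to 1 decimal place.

8.3 : 47.5 : 100.0 : 90.0 : 28.6

Rhenium pattern (n=3): 0.05231362 : 0.26268713 : 0.43968487 : 0.24531438
Element Gu pattern (n=1): 0.5747 : 0.4253
Convolve the two distributions (both contribute in 2-u steps):
  M: 0.05231362×0.5747 = 0.030065
  M+2: 0.05231362×0.4253 + 0.26268713×0.5747 = 0.173215
  M+4: 0.26268713×0.4253 + 0.43968487×0.5747 = 0.364408
  M+6: 0.43968487×0.4253 + 0.24531438×0.5747 = 0.327980
  M+8: 0.24531438×0.4253 = 0.104332
Scale to base peak (0.364408) = 100: 8.3 : 47.5 : 100.0 : 90.0 : 28.6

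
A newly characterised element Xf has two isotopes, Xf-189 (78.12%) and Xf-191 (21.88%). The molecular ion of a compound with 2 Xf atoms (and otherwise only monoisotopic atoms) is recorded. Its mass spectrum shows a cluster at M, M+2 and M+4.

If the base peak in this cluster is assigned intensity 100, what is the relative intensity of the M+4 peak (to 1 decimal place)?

Term probabilities: M 0.6103, M+2 0.3419, M+4 0.0479. Base peak = M.
P(M) = C(2,0) × 0.7812^2 × 0.2188^0 = 1 × 0.61027344 × 1.0000 = 0.610273 (base)
P(M+4) = C(2,2) × 0.7812^0 × 0.2188^2 = 1 × 1.0000 × 0.04787344 = 0.047873
Relative intensity = 0.047873 / 0.610273 × 100 = 7.8

7.8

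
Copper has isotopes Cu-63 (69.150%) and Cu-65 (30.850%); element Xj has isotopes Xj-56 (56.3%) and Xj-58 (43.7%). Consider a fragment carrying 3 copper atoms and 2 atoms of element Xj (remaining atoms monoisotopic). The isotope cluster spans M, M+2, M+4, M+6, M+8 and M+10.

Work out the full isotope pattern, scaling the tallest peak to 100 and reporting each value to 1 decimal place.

Copper pattern (n=3): 0.33065611 : 0.44254842 : 0.19743483 : 0.02936064
Element Xj pattern (n=2): 0.316969 : 0.492062 : 0.190969
Convolve the two distributions (both contribute in 2-u steps):
  M: 0.33065611×0.316969 = 0.104808
  M+2: 0.33065611×0.492062 + 0.44254842×0.316969 = 0.302977
  M+4: 0.33065611×0.190969 + 0.44254842×0.492062 + 0.19743483×0.316969 = 0.343487
  M+6: 0.44254842×0.190969 + 0.19743483×0.492062 + 0.02936064×0.316969 = 0.190970
  M+8: 0.19743483×0.190969 + 0.02936064×0.492062 = 0.052151
  M+10: 0.02936064×0.190969 = 0.005607
Scale to base peak (0.343487) = 100: 30.5 : 88.2 : 100.0 : 55.6 : 15.2 : 1.6

30.5 : 88.2 : 100.0 : 55.6 : 15.2 : 1.6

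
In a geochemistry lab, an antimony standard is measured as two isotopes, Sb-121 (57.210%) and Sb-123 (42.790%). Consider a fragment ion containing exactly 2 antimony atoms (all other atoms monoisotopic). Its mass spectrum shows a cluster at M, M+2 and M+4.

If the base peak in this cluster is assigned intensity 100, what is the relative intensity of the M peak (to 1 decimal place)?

66.8

Binomial terms of (0.57210 + 0.42790)^2: M 0.3273, M+2 0.4896, M+4 0.1831 → M+2 is the base peak.
P(M+2) = C(2,1) × 0.57210^1 × 0.42790^1 = 2 × 0.5721 × 0.4279 = 0.489603 (base)
P(M) = C(2,0) × 0.57210^2 × 0.42790^0 = 1 × 0.32729841 × 1.0000 = 0.327298
Relative intensity = 0.327298 / 0.489603 × 100 = 66.8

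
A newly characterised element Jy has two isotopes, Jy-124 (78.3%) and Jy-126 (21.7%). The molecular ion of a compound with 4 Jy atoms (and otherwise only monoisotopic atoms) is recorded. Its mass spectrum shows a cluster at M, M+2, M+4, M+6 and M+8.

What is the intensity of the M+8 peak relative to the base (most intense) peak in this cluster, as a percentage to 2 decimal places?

(0.783 + 0.217)^4 gives M 0.3759, M+2 0.4167, M+4 0.1732, M+6 0.0320, M+8 0.0022; the largest is M+2.
P(M+2) = C(4,1) × 0.783^3 × 0.217^1 = 4 × 0.48004869 × 0.2170 = 0.416682 (base)
P(M+8) = C(4,4) × 0.783^0 × 0.217^4 = 1 × 1.0000 × 0.00221737 = 0.002217
Relative intensity = 0.002217 / 0.416682 × 100 = 0.53

0.53%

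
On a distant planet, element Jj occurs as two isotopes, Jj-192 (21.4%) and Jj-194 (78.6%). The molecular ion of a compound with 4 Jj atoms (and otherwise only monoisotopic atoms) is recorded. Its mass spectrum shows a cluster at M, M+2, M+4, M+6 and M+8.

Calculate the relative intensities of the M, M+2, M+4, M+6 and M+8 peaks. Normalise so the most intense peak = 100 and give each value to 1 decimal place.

Each Jj atom is independently Jj-192 (p = 0.214) or Jj-194 (q = 0.786); the cluster is the binomial expansion (p + q)^4.
P(M) = 0.214^4 = 0.002097
P(M+2) = 4 × 0.214^3 × 0.786^1 = 0.030812
P(M+4) = 6 × 0.214^2 × 0.786^2 = 0.169756
P(M+6) = 4 × 0.214^1 × 0.786^3 = 0.415663
P(M+8) = 0.786^4 = 0.381672
The M+6 peak is largest (0.415663); scaling to 100 gives 0.5 : 7.4 : 40.8 : 100.0 : 91.8.

0.5 : 7.4 : 40.8 : 100.0 : 91.8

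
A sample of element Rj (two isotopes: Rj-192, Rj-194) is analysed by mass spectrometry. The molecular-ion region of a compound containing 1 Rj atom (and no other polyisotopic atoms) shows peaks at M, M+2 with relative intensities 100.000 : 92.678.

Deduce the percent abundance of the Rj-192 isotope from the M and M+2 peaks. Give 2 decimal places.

Let p = fractional abundance of Rj-192. I(M+2)/I(M) = [C(1,1)·p^0·(1−p)] / p^1 = 1·(1−p)/p = 92.678/100.000 = 0.9268
(1−p)/p = 0.9268/1 = 0.9268  ⇒  p = 1/(1 + 0.9268) = 0.5190
Rj-192: 51.90%, Rj-194: 48.10%.

51.90%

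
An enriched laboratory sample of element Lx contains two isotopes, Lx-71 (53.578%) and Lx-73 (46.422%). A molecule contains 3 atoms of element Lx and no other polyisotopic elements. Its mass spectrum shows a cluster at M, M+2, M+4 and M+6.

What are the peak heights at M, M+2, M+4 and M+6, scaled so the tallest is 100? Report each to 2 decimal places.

38.47 : 100.00 : 86.64 : 25.02

Expanding (0.53578 + 0.46422)^3:
P(M) = 0.53578^3 = 0.153801
P(M+2) = 3 × 0.53578^2 × 0.46422^1 = 0.399777
P(M+4) = 3 × 0.53578^1 × 0.46422^2 = 0.346382
P(M+6) = 0.46422^3 = 0.100040
The M+2 peak is largest (0.399777); scaling to 100 gives 38.47 : 100.00 : 86.64 : 25.02.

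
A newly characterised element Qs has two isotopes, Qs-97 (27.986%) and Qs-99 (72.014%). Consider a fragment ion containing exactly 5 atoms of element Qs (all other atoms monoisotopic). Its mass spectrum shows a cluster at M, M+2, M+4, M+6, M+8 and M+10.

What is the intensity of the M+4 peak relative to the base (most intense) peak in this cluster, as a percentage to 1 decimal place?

30.2%

Term probabilities: M 0.0017, M+2 0.0221, M+4 0.1137, M+6 0.2925, M+8 0.3763, M+10 0.1937. Base peak = M+8.
P(M+8) = C(5,4) × 0.27986^1 × 0.72014^4 = 5 × 0.27986 × 0.26894764 = 0.376338 (base)
P(M+4) = C(5,2) × 0.27986^3 × 0.72014^2 = 10 × 0.02191909 × 0.51860162 = 0.113673
Relative intensity = 0.113673 / 0.376338 × 100 = 30.2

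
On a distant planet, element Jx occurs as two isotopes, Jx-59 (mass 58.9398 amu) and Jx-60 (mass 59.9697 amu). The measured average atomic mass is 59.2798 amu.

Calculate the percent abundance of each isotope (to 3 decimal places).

Jx-59: 66.987%, Jx-60: 33.013%

With x = fraction of Jx-59 (so Jx-60 is 1 − x):
58.9398·x + 59.9697·(1 − x) = 59.2798
(58.9398 − 59.9697)·x = 59.2798 − 59.9697
x = -0.6899 / -1.0299 = 0.66987 → 66.987% Jx-59, 33.013% Jx-60.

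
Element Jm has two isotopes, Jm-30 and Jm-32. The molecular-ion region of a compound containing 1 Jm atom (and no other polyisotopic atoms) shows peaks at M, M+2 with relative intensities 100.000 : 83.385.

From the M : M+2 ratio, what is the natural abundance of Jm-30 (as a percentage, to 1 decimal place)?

54.5%

If p is the fraction of Jm that is Jm-30, then I(M+2)/I(M) = [C(1,1)·p^0·(1−p)] / p^1 = 1·(1−p)/p = 83.385/100.000 = 0.8339
(1−p)/p = 0.8339/1 = 0.8339  ⇒  p = 1/(1 + 0.8339) = 0.5453
Jm-30: 54.5%, Jm-32: 45.5%.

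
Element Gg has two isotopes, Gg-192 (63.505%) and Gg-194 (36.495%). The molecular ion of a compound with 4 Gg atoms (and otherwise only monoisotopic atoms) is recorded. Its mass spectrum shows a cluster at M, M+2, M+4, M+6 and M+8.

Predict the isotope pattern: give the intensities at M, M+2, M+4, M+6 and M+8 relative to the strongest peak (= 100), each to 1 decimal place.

43.5 : 100.0 : 86.2 : 33.0 : 4.7

Each Gg atom is independently Gg-192 (p = 0.63505) or Gg-194 (q = 0.36495); the cluster is the binomial expansion (p + q)^4.
P(M) = 0.63505^4 = 0.162642
P(M+2) = 4 × 0.63505^3 × 0.36495^1 = 0.373867
P(M+4) = 6 × 0.63505^2 × 0.36495^2 = 0.322280
P(M+6) = 4 × 0.63505^1 × 0.36495^3 = 0.123472
P(M+8) = 0.36495^4 = 0.017739
The M+2 peak is largest (0.373867); scaling to 100 gives 43.5 : 100.0 : 86.2 : 33.0 : 4.7.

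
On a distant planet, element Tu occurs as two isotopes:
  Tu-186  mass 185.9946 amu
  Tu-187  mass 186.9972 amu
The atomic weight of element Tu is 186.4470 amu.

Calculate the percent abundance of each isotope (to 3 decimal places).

Tu-186: 54.877%, Tu-187: 45.123%

Let x be the fractional abundance of Tu-186; then Tu-187 has abundance 1 − x.
185.9946·x + 186.9972·(1 − x) = 186.4470
(185.9946 − 186.9972)·x = 186.4470 − 186.9972
x = -0.5502 / -1.0026 = 0.54877 → 54.877% Tu-186, 45.123% Tu-187.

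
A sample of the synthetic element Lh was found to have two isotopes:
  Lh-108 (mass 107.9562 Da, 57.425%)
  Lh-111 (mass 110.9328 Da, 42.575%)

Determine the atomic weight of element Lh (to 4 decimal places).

Weight each isotope mass by its fractional abundance: 0.57425 × 107.9562 + 0.42575 × 110.9328
= 61.99385 + 47.22964 = 109.22349 Da

109.2235 Da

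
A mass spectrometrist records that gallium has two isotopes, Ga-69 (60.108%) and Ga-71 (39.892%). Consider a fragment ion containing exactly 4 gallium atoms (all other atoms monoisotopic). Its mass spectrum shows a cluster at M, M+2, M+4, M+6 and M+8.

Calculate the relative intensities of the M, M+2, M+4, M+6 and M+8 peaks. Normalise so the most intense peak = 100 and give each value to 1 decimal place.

Expanding (0.60108 + 0.39892)^4:
P(M) = 0.60108^4 = 0.130536
P(M+2) = 4 × 0.60108^3 × 0.39892^1 = 0.346531
P(M+4) = 6 × 0.60108^2 × 0.39892^2 = 0.344975
P(M+6) = 4 × 0.60108^1 × 0.39892^3 = 0.152633
P(M+8) = 0.39892^4 = 0.025325
The M+2 peak is largest (0.346531); scaling to 100 gives 37.7 : 100.0 : 99.6 : 44.0 : 7.3.

37.7 : 100.0 : 99.6 : 44.0 : 7.3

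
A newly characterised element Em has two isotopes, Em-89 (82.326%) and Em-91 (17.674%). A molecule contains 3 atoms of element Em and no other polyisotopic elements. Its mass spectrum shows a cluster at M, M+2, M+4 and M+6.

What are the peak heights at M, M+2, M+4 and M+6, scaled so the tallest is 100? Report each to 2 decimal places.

100.00 : 64.40 : 13.83 : 0.99

Expanding (0.82326 + 0.17674)^3:
P(M) = 0.82326^3 = 0.557970
P(M+2) = 3 × 0.82326^2 × 0.17674^1 = 0.359360
P(M+4) = 3 × 0.82326^1 × 0.17674^2 = 0.077149
P(M+6) = 0.17674^3 = 0.005521
The M peak is largest (0.557970); scaling to 100 gives 100.00 : 64.40 : 13.83 : 0.99.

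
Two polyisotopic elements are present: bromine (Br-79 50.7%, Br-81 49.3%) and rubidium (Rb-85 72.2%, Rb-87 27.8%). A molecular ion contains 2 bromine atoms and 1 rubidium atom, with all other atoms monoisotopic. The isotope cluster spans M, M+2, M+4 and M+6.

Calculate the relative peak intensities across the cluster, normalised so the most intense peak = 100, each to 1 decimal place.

Bromine pattern (n=2): 0.257049 : 0.499902 : 0.243049
Rubidium pattern (n=1): 0.7220 : 0.2780
Convolve the two distributions (both contribute in 2-u steps):
  M: 0.257049×0.7220 = 0.185589
  M+2: 0.257049×0.2780 + 0.499902×0.7220 = 0.432389
  M+4: 0.499902×0.2780 + 0.243049×0.7220 = 0.314454
  M+6: 0.243049×0.2780 = 0.067568
Scale to base peak (0.432389) = 100: 42.9 : 100.0 : 72.7 : 15.6

42.9 : 100.0 : 72.7 : 15.6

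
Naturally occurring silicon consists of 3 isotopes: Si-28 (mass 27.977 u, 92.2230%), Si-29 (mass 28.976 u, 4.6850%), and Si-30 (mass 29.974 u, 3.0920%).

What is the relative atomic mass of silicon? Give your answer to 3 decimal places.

28.086 u

Average mass = Σ (abundance × isotope mass) = 0.922230 × 27.977 + 0.046850 × 28.976 + 0.030920 × 29.974
= 25.8012 + 1.3575 + 0.9268 = 28.0855 u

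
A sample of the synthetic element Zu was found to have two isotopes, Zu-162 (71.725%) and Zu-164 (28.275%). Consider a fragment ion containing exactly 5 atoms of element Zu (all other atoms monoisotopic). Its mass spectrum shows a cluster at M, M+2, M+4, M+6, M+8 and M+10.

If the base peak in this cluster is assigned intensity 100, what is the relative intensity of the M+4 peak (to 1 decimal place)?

78.8

Binomial terms of (0.71725 + 0.28275)^5: M 0.1898, M+2 0.3742, M+4 0.2950, M+6 0.1163, M+8 0.0229, M+10 0.0018 → M+2 is the base peak.
P(M+2) = C(5,1) × 0.71725^4 × 0.28275^1 = 5 × 0.26465629 × 0.28275 = 0.374158 (base)
P(M+4) = C(5,2) × 0.71725^3 × 0.28275^2 = 10 × 0.36898751 × 0.07994756 = 0.294997
Relative intensity = 0.294997 / 0.374158 × 100 = 78.8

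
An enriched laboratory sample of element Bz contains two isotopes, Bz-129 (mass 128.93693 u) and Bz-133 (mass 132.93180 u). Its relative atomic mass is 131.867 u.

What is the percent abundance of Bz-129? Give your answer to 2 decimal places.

Let x be the fractional abundance of Bz-129; then Bz-133 has abundance 1 − x.
128.93693·x + 132.93180·(1 − x) = 131.867
(128.93693 − 132.93180)·x = 131.867 − 132.93180
x = -1.06480 / -3.99487 = 0.26654 → 26.65% Bz-129, 73.35% Bz-133.

26.65%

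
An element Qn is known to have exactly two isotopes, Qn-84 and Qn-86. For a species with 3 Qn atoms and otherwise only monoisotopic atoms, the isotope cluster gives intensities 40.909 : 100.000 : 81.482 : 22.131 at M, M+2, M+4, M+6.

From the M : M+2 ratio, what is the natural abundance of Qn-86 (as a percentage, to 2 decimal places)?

Write p for the Qn-84 fraction. I(M+2)/I(M) = [C(3,1)·p^2·(1−p)] / p^3 = 3·(1−p)/p = 100.000/40.909 = 2.4444
(1−p)/p = 2.4444/3 = 0.8148  ⇒  p = 1/(1 + 0.8148) = 0.5510
Qn-84: 55.10%, Qn-86: 44.90%.

44.90%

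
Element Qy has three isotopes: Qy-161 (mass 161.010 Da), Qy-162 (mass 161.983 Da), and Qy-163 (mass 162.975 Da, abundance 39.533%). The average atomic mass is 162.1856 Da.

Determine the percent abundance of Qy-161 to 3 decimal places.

Let x and y be the fractions of Qy-161 and Qy-162. Then x + y = 1 − 0.39533 = 0.60467 and 161.010x + 161.983y = 162.1856 − 0.39533×162.975 = 97.75669325.
Substituting: 161.010x + 161.983(0.60467 − x) = 97.75669325
(161.010 − 161.983)x = -0.18956736  ⇒  x = 0.19483, y = 0.40984
Qy-161: 19.483%, Qy-162: 40.984%.

19.483%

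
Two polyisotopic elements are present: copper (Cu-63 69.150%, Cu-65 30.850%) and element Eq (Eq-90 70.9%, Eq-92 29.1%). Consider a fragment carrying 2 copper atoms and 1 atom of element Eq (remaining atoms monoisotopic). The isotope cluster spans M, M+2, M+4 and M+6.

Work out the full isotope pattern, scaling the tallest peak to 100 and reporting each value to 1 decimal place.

Copper pattern (n=2): 0.47817225 : 0.4266555 : 0.09517225
Element Eq pattern (n=1): 0.7090 : 0.2910
Convolve the two distributions (both contribute in 2-u steps):
  M: 0.47817225×0.7090 = 0.339024
  M+2: 0.47817225×0.2910 + 0.4266555×0.7090 = 0.441647
  M+4: 0.4266555×0.2910 + 0.09517225×0.7090 = 0.191634
  M+6: 0.09517225×0.2910 = 0.027695
Scale to base peak (0.441647) = 100: 76.8 : 100.0 : 43.4 : 6.3

76.8 : 100.0 : 43.4 : 6.3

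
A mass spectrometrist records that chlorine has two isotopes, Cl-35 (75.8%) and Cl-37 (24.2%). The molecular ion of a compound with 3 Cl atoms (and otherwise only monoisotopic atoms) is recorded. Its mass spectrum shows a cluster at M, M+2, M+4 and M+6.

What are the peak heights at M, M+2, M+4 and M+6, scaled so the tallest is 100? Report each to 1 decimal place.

100.0 : 95.8 : 30.6 : 3.3

The 3 Cl atoms are independent, so intensities follow the terms of (0.758 + 0.242)^3.
P(M) = 0.758^3 = 0.435520
P(M+2) = 3 × 0.758^2 × 0.242^1 = 0.417133
P(M+4) = 3 × 0.758^1 × 0.242^2 = 0.133175
P(M+6) = 0.242^3 = 0.014172
The M peak is largest (0.435520); scaling to 100 gives 100.0 : 95.8 : 30.6 : 3.3.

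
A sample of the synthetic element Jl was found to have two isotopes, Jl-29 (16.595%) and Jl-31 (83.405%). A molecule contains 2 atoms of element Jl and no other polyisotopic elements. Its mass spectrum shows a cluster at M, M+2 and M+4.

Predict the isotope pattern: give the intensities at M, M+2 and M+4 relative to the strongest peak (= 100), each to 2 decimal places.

3.96 : 39.79 : 100.00

The 2 Jl atoms are independent, so intensities follow the terms of (0.16595 + 0.83405)^2.
P(M) = 0.16595^2 = 0.027539
P(M+2) = 2 × 0.16595^1 × 0.83405^1 = 0.276821
P(M+4) = 0.83405^2 = 0.695639
The M+4 peak is largest (0.695639); scaling to 100 gives 3.96 : 39.79 : 100.00.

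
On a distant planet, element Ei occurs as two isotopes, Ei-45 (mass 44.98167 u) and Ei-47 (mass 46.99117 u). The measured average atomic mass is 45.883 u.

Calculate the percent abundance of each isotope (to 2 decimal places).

Writing the weighted mean with unknown fraction x of Ei-45:
44.98167·x + 46.99117·(1 − x) = 45.883
(44.98167 − 46.99117)·x = 45.883 − 46.99117
x = -1.10817 / -2.00950 = 0.55147 → 55.15% Ei-45, 44.85% Ei-47.

Ei-45: 55.15%, Ei-47: 44.85%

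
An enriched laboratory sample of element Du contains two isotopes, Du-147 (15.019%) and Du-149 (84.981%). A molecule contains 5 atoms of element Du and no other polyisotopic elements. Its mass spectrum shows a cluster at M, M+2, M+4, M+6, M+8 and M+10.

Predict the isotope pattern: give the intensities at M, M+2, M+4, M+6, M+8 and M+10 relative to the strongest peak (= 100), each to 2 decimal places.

0.02 : 0.49 : 5.52 : 31.23 : 88.37 : 100.00

The 5 Du atoms are independent, so intensities follow the terms of (0.15019 + 0.84981)^5.
P(M) = 0.15019^5 = 0.000076
P(M+2) = 5 × 0.15019^4 × 0.84981^1 = 0.002162
P(M+4) = 10 × 0.15019^3 × 0.84981^2 = 0.024466
P(M+6) = 10 × 0.15019^2 × 0.84981^3 = 0.138436
P(M+8) = 5 × 0.15019^1 × 0.84981^4 = 0.391650
P(M+10) = 0.84981^5 = 0.443210
The M+10 peak is largest (0.443210); scaling to 100 gives 0.02 : 0.49 : 5.52 : 31.23 : 88.37 : 100.00.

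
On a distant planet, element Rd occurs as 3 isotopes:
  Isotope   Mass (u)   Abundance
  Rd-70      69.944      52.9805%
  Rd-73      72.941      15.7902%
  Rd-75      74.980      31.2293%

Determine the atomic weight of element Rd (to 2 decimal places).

71.99 u

Average mass = Σ (abundance × isotope mass) = 0.529805 × 69.944 + 0.157902 × 72.941 + 0.312293 × 74.980
= 37.0567 + 11.5175 + 23.4157 = 71.9899 u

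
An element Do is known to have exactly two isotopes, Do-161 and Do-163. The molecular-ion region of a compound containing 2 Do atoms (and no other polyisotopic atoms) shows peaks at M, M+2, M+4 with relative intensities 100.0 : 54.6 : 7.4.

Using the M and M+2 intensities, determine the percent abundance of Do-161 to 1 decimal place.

78.6%

If p is the fraction of Do that is Do-161, then I(M+2)/I(M) = [C(2,1)·p^1·(1−p)] / p^2 = 2·(1−p)/p = 54.6/100.0 = 0.5460
(1−p)/p = 0.5460/2 = 0.2730  ⇒  p = 1/(1 + 0.2730) = 0.7855
Do-161: 78.6%, Do-163: 21.4%.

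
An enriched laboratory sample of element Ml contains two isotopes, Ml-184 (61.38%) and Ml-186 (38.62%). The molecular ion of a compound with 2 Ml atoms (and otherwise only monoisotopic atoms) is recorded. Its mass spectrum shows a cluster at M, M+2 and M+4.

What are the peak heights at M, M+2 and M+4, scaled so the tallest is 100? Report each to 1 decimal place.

The 2 Ml atoms are independent, so intensities follow the terms of (0.6138 + 0.3862)^2.
P(M) = 0.6138^2 = 0.376750
P(M+2) = 2 × 0.6138^1 × 0.3862^1 = 0.474099
P(M+4) = 0.3862^2 = 0.149150
The M+2 peak is largest (0.474099); scaling to 100 gives 79.5 : 100.0 : 31.5.

79.5 : 100.0 : 31.5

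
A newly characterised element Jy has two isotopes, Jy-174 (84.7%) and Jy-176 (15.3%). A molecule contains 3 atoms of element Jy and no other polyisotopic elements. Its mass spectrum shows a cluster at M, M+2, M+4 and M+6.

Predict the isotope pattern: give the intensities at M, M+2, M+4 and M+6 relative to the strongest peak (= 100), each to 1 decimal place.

Each Jy atom is independently Jy-174 (p = 0.847) or Jy-176 (q = 0.153); the cluster is the binomial expansion (p + q)^3.
P(M) = 0.847^3 = 0.607645
P(M+2) = 3 × 0.847^2 × 0.153^1 = 0.329291
P(M+4) = 3 × 0.847^1 × 0.153^2 = 0.059482
P(M+6) = 0.153^3 = 0.003582
The M peak is largest (0.607645); scaling to 100 gives 100.0 : 54.2 : 9.8 : 0.6.

100.0 : 54.2 : 9.8 : 0.6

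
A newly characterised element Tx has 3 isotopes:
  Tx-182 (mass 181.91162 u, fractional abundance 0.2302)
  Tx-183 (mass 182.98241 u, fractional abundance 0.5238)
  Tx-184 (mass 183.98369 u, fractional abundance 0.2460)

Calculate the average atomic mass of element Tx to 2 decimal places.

182.98 u

Average mass = Σ (abundance × isotope mass) = 0.2302 × 181.91162 + 0.5238 × 182.98241 + 0.2460 × 183.98369
= 41.876055 + 95.846186 + 45.259988 = 182.982229 u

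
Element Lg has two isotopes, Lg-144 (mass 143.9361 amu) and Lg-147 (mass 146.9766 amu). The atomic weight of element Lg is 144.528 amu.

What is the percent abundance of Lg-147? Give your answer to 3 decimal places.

With x = fraction of Lg-144 (so Lg-147 is 1 − x):
143.9361·x + 146.9766·(1 − x) = 144.528
(143.9361 − 146.9766)·x = 144.528 − 146.9766
x = -2.4486 / -3.0405 = 0.80533 → 80.533% Lg-144, 19.467% Lg-147.

19.467%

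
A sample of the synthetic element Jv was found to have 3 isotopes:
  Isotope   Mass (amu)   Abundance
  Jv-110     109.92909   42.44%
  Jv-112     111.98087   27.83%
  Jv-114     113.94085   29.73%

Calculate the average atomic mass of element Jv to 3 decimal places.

Weight each isotope mass by its fractional abundance: 0.4244 × 109.92909 + 0.2783 × 111.98087 + 0.2973 × 113.94085
= 46.653906 + 31.164276 + 33.874615 = 111.692797 amu

111.693 amu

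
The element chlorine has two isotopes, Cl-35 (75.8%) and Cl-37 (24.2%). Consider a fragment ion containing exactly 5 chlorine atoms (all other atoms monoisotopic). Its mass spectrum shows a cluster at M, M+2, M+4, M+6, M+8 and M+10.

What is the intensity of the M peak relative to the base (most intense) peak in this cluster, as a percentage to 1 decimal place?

62.6%

Binomial terms of (0.758 + 0.242)^5: M 0.2502, M+2 0.3994, M+4 0.2551, M+6 0.0814, M+8 0.0130, M+10 0.0008 → M+2 is the base peak.
P(M+2) = C(5,1) × 0.758^4 × 0.242^1 = 5 × 0.33012379 × 0.2420 = 0.399450 (base)
P(M) = C(5,0) × 0.758^5 × 0.242^0 = 1 × 0.25023383 × 1.0000 = 0.250234
Relative intensity = 0.250234 / 0.399450 × 100 = 62.6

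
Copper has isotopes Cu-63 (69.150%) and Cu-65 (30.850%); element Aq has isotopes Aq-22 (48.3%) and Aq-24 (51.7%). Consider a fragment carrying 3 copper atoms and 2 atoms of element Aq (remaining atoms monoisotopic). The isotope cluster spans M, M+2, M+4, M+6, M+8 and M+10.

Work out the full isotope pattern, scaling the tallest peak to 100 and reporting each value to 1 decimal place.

Copper pattern (n=3): 0.33065611 : 0.44254842 : 0.19743483 : 0.02936064
Element Aq pattern (n=2): 0.233289 : 0.499422 : 0.267289
Convolve the two distributions (both contribute in 2-u steps):
  M: 0.33065611×0.233289 = 0.077138
  M+2: 0.33065611×0.499422 + 0.44254842×0.233289 = 0.268379
  M+4: 0.33065611×0.267289 + 0.44254842×0.499422 + 0.19743483×0.233289 = 0.355459
  M+6: 0.44254842×0.267289 + 0.19743483×0.499422 + 0.02936064×0.233289 = 0.223741
  M+8: 0.19743483×0.267289 + 0.02936064×0.499422 = 0.067436
  M+10: 0.02936064×0.267289 = 0.007848
Scale to base peak (0.355459) = 100: 21.7 : 75.5 : 100.0 : 62.9 : 19.0 : 2.2

21.7 : 75.5 : 100.0 : 62.9 : 19.0 : 2.2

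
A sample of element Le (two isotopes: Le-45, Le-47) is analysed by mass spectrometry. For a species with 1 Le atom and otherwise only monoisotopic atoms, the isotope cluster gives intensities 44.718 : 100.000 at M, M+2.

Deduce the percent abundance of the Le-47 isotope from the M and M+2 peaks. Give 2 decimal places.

69.10%

Write p for the Le-45 fraction. I(M+2)/I(M) = [C(1,1)·p^0·(1−p)] / p^1 = 1·(1−p)/p = 100.000/44.718 = 2.2362
(1−p)/p = 2.2362/1 = 2.2362  ⇒  p = 1/(1 + 2.2362) = 0.3090
Le-45: 30.90%, Le-47: 69.10%.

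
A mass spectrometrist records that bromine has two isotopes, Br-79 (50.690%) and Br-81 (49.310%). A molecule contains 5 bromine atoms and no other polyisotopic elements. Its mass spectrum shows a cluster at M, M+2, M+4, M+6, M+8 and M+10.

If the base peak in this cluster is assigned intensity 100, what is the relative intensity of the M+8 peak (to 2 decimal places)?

47.31

Binomial terms of (0.50690 + 0.49310)^5: M 0.0335, M+2 0.1628, M+4 0.3167, M+6 0.3081, M+8 0.1498, M+10 0.0292 → M+4 is the base peak.
P(M+4) = C(5,2) × 0.50690^3 × 0.49310^2 = 10 × 0.13024674 × 0.24314761 = 0.316692 (base)
P(M+8) = C(5,4) × 0.50690^1 × 0.49310^4 = 5 × 0.5069 × 0.05912076 = 0.149842
Relative intensity = 0.149842 / 0.316692 × 100 = 47.31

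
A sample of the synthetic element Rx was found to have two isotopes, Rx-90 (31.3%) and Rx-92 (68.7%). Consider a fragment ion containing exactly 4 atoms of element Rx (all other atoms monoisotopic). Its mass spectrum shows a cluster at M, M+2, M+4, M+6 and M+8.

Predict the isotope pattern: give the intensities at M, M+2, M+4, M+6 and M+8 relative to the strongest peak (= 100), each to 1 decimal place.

Each Rx atom is independently Rx-90 (p = 0.313) or Rx-92 (q = 0.687); the cluster is the binomial expansion (p + q)^4.
P(M) = 0.313^4 = 0.009598
P(M+2) = 4 × 0.313^3 × 0.687^1 = 0.084265
P(M+4) = 6 × 0.313^2 × 0.687^2 = 0.277430
P(M+6) = 4 × 0.313^1 × 0.687^3 = 0.405952
P(M+8) = 0.687^4 = 0.222755
The M+6 peak is largest (0.405952); scaling to 100 gives 2.4 : 20.8 : 68.3 : 100.0 : 54.9.

2.4 : 20.8 : 68.3 : 100.0 : 54.9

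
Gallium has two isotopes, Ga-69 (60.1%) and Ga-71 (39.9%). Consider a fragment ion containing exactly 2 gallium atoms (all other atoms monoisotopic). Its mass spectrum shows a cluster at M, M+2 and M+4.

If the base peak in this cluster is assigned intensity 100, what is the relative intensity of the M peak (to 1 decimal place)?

75.3

(0.601 + 0.399)^2 gives M 0.3612, M+2 0.4796, M+4 0.1592; the largest is M+2.
P(M+2) = C(2,1) × 0.601^1 × 0.399^1 = 2 × 0.6010 × 0.3990 = 0.479598 (base)
P(M) = C(2,0) × 0.601^2 × 0.399^0 = 1 × 0.361201 × 1.0000 = 0.361201
Relative intensity = 0.361201 / 0.479598 × 100 = 75.3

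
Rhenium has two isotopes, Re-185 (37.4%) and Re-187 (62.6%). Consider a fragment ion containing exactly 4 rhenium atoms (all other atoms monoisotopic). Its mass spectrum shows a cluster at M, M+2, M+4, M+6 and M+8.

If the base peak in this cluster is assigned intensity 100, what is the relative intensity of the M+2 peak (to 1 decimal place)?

(0.374 + 0.626)^4 gives M 0.0196, M+2 0.1310, M+4 0.3289, M+6 0.3670, M+8 0.1536; the largest is M+6.
P(M+6) = C(4,3) × 0.374^1 × 0.626^3 = 4 × 0.3740 × 0.24531438 = 0.366990 (base)
P(M+2) = C(4,1) × 0.374^3 × 0.626^1 = 4 × 0.05231362 × 0.6260 = 0.130993
Relative intensity = 0.130993 / 0.366990 × 100 = 35.7

35.7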